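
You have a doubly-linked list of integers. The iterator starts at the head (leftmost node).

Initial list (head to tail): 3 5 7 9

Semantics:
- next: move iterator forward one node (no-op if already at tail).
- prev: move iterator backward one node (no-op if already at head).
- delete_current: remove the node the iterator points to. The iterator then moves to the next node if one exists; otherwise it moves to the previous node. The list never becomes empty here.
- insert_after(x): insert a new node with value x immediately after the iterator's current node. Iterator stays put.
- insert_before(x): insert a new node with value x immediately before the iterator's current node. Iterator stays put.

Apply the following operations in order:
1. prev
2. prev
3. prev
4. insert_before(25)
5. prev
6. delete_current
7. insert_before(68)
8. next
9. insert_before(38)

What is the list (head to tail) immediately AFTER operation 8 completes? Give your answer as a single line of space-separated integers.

Answer: 68 3 5 7 9

Derivation:
After 1 (prev): list=[3, 5, 7, 9] cursor@3
After 2 (prev): list=[3, 5, 7, 9] cursor@3
After 3 (prev): list=[3, 5, 7, 9] cursor@3
After 4 (insert_before(25)): list=[25, 3, 5, 7, 9] cursor@3
After 5 (prev): list=[25, 3, 5, 7, 9] cursor@25
After 6 (delete_current): list=[3, 5, 7, 9] cursor@3
After 7 (insert_before(68)): list=[68, 3, 5, 7, 9] cursor@3
After 8 (next): list=[68, 3, 5, 7, 9] cursor@5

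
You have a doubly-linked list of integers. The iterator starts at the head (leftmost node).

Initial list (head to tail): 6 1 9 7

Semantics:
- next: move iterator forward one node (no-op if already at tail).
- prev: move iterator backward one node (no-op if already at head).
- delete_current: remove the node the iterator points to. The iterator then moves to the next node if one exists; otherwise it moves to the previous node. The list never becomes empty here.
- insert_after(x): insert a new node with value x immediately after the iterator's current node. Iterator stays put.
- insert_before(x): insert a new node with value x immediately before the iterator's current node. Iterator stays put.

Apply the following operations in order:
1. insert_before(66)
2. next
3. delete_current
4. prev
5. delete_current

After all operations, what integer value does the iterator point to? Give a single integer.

Answer: 9

Derivation:
After 1 (insert_before(66)): list=[66, 6, 1, 9, 7] cursor@6
After 2 (next): list=[66, 6, 1, 9, 7] cursor@1
After 3 (delete_current): list=[66, 6, 9, 7] cursor@9
After 4 (prev): list=[66, 6, 9, 7] cursor@6
After 5 (delete_current): list=[66, 9, 7] cursor@9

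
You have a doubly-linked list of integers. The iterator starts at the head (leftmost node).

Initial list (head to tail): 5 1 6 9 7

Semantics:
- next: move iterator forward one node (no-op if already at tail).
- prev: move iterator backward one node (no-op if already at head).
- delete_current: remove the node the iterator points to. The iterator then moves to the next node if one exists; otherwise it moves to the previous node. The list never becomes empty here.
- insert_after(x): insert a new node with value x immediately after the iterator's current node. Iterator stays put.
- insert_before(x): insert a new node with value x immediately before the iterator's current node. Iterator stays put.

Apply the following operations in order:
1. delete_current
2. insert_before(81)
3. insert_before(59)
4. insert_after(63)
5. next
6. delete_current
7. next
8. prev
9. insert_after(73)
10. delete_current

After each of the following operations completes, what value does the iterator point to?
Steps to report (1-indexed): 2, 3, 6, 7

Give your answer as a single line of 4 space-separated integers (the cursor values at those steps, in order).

Answer: 1 1 6 9

Derivation:
After 1 (delete_current): list=[1, 6, 9, 7] cursor@1
After 2 (insert_before(81)): list=[81, 1, 6, 9, 7] cursor@1
After 3 (insert_before(59)): list=[81, 59, 1, 6, 9, 7] cursor@1
After 4 (insert_after(63)): list=[81, 59, 1, 63, 6, 9, 7] cursor@1
After 5 (next): list=[81, 59, 1, 63, 6, 9, 7] cursor@63
After 6 (delete_current): list=[81, 59, 1, 6, 9, 7] cursor@6
After 7 (next): list=[81, 59, 1, 6, 9, 7] cursor@9
After 8 (prev): list=[81, 59, 1, 6, 9, 7] cursor@6
After 9 (insert_after(73)): list=[81, 59, 1, 6, 73, 9, 7] cursor@6
After 10 (delete_current): list=[81, 59, 1, 73, 9, 7] cursor@73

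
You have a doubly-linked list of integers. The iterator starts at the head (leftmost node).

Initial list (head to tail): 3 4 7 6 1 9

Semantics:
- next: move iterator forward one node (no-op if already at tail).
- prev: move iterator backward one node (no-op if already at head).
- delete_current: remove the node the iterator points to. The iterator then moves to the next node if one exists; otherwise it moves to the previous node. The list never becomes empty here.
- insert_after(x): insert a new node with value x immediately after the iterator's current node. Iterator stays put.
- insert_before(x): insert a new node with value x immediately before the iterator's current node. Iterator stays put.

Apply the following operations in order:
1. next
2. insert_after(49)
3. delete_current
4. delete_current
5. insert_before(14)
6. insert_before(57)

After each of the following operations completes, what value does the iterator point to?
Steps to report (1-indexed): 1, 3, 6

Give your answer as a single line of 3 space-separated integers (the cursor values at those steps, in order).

After 1 (next): list=[3, 4, 7, 6, 1, 9] cursor@4
After 2 (insert_after(49)): list=[3, 4, 49, 7, 6, 1, 9] cursor@4
After 3 (delete_current): list=[3, 49, 7, 6, 1, 9] cursor@49
After 4 (delete_current): list=[3, 7, 6, 1, 9] cursor@7
After 5 (insert_before(14)): list=[3, 14, 7, 6, 1, 9] cursor@7
After 6 (insert_before(57)): list=[3, 14, 57, 7, 6, 1, 9] cursor@7

Answer: 4 49 7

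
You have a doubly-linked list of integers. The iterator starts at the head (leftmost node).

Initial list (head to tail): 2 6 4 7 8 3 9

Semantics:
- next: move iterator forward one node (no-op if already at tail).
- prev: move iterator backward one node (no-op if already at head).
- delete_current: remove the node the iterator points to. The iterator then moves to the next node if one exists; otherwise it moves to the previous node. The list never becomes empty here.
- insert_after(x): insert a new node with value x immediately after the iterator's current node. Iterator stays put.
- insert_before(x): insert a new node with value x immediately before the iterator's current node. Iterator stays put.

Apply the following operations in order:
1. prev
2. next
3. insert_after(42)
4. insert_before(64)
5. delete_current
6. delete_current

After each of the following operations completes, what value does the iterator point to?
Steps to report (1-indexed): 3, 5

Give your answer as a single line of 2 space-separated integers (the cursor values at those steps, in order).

After 1 (prev): list=[2, 6, 4, 7, 8, 3, 9] cursor@2
After 2 (next): list=[2, 6, 4, 7, 8, 3, 9] cursor@6
After 3 (insert_after(42)): list=[2, 6, 42, 4, 7, 8, 3, 9] cursor@6
After 4 (insert_before(64)): list=[2, 64, 6, 42, 4, 7, 8, 3, 9] cursor@6
After 5 (delete_current): list=[2, 64, 42, 4, 7, 8, 3, 9] cursor@42
After 6 (delete_current): list=[2, 64, 4, 7, 8, 3, 9] cursor@4

Answer: 6 42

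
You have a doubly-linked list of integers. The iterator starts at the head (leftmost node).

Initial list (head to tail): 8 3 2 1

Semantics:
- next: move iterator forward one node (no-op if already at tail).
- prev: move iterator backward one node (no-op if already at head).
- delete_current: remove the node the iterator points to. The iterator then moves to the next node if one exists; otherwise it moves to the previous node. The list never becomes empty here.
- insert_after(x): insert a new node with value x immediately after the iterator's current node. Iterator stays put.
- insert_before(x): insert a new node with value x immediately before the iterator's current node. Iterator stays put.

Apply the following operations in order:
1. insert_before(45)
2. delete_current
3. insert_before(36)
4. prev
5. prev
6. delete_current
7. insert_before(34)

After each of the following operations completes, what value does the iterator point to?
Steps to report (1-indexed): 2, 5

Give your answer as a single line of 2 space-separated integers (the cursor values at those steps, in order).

After 1 (insert_before(45)): list=[45, 8, 3, 2, 1] cursor@8
After 2 (delete_current): list=[45, 3, 2, 1] cursor@3
After 3 (insert_before(36)): list=[45, 36, 3, 2, 1] cursor@3
After 4 (prev): list=[45, 36, 3, 2, 1] cursor@36
After 5 (prev): list=[45, 36, 3, 2, 1] cursor@45
After 6 (delete_current): list=[36, 3, 2, 1] cursor@36
After 7 (insert_before(34)): list=[34, 36, 3, 2, 1] cursor@36

Answer: 3 45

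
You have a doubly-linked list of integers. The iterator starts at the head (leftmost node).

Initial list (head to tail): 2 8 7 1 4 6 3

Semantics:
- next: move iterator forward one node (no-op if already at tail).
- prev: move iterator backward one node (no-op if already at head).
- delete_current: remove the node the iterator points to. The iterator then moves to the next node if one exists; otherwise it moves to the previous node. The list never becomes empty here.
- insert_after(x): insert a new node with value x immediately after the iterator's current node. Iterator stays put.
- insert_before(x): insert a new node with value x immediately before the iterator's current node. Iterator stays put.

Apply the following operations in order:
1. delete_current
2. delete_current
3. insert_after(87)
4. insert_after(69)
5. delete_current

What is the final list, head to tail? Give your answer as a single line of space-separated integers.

After 1 (delete_current): list=[8, 7, 1, 4, 6, 3] cursor@8
After 2 (delete_current): list=[7, 1, 4, 6, 3] cursor@7
After 3 (insert_after(87)): list=[7, 87, 1, 4, 6, 3] cursor@7
After 4 (insert_after(69)): list=[7, 69, 87, 1, 4, 6, 3] cursor@7
After 5 (delete_current): list=[69, 87, 1, 4, 6, 3] cursor@69

Answer: 69 87 1 4 6 3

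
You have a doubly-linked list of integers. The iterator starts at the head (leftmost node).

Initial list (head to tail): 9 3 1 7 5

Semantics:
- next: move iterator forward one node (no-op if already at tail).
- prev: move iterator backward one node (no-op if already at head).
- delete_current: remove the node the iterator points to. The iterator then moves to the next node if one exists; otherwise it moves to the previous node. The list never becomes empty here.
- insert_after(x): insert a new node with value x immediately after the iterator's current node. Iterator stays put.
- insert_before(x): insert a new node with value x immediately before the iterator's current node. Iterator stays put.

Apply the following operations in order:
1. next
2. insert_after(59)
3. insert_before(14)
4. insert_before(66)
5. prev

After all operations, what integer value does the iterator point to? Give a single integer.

Answer: 66

Derivation:
After 1 (next): list=[9, 3, 1, 7, 5] cursor@3
After 2 (insert_after(59)): list=[9, 3, 59, 1, 7, 5] cursor@3
After 3 (insert_before(14)): list=[9, 14, 3, 59, 1, 7, 5] cursor@3
After 4 (insert_before(66)): list=[9, 14, 66, 3, 59, 1, 7, 5] cursor@3
After 5 (prev): list=[9, 14, 66, 3, 59, 1, 7, 5] cursor@66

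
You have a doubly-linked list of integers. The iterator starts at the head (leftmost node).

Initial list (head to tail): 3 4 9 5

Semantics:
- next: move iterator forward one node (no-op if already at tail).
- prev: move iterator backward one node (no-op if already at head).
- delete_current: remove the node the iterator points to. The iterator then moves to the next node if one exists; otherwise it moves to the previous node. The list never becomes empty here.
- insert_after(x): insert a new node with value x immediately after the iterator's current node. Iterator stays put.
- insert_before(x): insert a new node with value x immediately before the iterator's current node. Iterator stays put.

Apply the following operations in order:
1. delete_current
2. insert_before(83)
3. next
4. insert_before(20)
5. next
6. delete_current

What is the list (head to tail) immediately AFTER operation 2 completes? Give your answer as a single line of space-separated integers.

After 1 (delete_current): list=[4, 9, 5] cursor@4
After 2 (insert_before(83)): list=[83, 4, 9, 5] cursor@4

Answer: 83 4 9 5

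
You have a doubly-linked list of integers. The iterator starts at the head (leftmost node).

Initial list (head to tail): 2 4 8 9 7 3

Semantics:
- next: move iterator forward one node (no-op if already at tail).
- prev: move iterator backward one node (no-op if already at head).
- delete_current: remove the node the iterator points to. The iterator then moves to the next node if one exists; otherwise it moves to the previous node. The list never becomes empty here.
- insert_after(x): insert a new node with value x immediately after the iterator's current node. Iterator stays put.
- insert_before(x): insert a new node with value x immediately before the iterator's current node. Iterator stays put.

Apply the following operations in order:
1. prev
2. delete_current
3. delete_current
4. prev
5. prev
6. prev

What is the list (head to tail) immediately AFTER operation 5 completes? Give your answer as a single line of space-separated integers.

After 1 (prev): list=[2, 4, 8, 9, 7, 3] cursor@2
After 2 (delete_current): list=[4, 8, 9, 7, 3] cursor@4
After 3 (delete_current): list=[8, 9, 7, 3] cursor@8
After 4 (prev): list=[8, 9, 7, 3] cursor@8
After 5 (prev): list=[8, 9, 7, 3] cursor@8

Answer: 8 9 7 3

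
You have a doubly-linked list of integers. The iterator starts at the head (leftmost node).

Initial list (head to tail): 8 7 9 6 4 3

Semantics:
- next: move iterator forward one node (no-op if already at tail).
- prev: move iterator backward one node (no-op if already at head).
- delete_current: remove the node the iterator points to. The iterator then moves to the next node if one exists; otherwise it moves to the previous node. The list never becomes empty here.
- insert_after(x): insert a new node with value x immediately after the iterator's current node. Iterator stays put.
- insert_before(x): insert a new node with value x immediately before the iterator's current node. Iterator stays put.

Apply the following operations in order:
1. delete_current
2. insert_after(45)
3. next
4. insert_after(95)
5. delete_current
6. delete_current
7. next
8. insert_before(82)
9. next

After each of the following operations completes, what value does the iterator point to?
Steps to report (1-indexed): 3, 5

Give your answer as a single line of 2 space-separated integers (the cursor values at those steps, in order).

After 1 (delete_current): list=[7, 9, 6, 4, 3] cursor@7
After 2 (insert_after(45)): list=[7, 45, 9, 6, 4, 3] cursor@7
After 3 (next): list=[7, 45, 9, 6, 4, 3] cursor@45
After 4 (insert_after(95)): list=[7, 45, 95, 9, 6, 4, 3] cursor@45
After 5 (delete_current): list=[7, 95, 9, 6, 4, 3] cursor@95
After 6 (delete_current): list=[7, 9, 6, 4, 3] cursor@9
After 7 (next): list=[7, 9, 6, 4, 3] cursor@6
After 8 (insert_before(82)): list=[7, 9, 82, 6, 4, 3] cursor@6
After 9 (next): list=[7, 9, 82, 6, 4, 3] cursor@4

Answer: 45 95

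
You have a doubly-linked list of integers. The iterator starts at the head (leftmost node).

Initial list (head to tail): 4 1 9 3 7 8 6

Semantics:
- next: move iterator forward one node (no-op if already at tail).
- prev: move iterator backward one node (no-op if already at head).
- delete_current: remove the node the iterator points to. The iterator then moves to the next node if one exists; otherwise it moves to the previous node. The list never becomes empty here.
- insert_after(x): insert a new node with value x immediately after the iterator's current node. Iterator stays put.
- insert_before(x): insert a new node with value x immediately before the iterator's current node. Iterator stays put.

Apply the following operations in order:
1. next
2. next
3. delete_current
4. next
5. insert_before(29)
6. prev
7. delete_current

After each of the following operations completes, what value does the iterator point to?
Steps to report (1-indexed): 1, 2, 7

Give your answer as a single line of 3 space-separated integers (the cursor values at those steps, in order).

Answer: 1 9 7

Derivation:
After 1 (next): list=[4, 1, 9, 3, 7, 8, 6] cursor@1
After 2 (next): list=[4, 1, 9, 3, 7, 8, 6] cursor@9
After 3 (delete_current): list=[4, 1, 3, 7, 8, 6] cursor@3
After 4 (next): list=[4, 1, 3, 7, 8, 6] cursor@7
After 5 (insert_before(29)): list=[4, 1, 3, 29, 7, 8, 6] cursor@7
After 6 (prev): list=[4, 1, 3, 29, 7, 8, 6] cursor@29
After 7 (delete_current): list=[4, 1, 3, 7, 8, 6] cursor@7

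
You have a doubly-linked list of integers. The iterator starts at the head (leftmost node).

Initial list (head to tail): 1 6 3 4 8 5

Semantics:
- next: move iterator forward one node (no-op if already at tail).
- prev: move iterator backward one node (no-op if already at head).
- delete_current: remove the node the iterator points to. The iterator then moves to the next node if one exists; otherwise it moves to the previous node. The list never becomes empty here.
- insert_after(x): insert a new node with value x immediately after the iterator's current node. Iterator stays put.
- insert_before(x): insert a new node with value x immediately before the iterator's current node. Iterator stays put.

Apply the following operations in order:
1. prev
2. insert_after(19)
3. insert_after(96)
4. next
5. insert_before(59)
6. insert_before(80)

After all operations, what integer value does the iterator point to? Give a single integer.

Answer: 96

Derivation:
After 1 (prev): list=[1, 6, 3, 4, 8, 5] cursor@1
After 2 (insert_after(19)): list=[1, 19, 6, 3, 4, 8, 5] cursor@1
After 3 (insert_after(96)): list=[1, 96, 19, 6, 3, 4, 8, 5] cursor@1
After 4 (next): list=[1, 96, 19, 6, 3, 4, 8, 5] cursor@96
After 5 (insert_before(59)): list=[1, 59, 96, 19, 6, 3, 4, 8, 5] cursor@96
After 6 (insert_before(80)): list=[1, 59, 80, 96, 19, 6, 3, 4, 8, 5] cursor@96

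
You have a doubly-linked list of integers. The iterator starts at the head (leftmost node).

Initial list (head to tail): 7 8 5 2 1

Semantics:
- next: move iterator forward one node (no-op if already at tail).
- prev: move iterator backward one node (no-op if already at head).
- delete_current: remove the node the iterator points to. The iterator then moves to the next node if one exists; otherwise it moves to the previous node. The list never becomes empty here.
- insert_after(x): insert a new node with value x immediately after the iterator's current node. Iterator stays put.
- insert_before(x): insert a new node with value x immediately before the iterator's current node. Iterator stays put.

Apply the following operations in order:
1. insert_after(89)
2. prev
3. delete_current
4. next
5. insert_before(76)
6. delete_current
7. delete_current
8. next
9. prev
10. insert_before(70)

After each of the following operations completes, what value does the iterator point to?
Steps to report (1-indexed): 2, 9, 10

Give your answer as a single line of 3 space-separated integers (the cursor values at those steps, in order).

After 1 (insert_after(89)): list=[7, 89, 8, 5, 2, 1] cursor@7
After 2 (prev): list=[7, 89, 8, 5, 2, 1] cursor@7
After 3 (delete_current): list=[89, 8, 5, 2, 1] cursor@89
After 4 (next): list=[89, 8, 5, 2, 1] cursor@8
After 5 (insert_before(76)): list=[89, 76, 8, 5, 2, 1] cursor@8
After 6 (delete_current): list=[89, 76, 5, 2, 1] cursor@5
After 7 (delete_current): list=[89, 76, 2, 1] cursor@2
After 8 (next): list=[89, 76, 2, 1] cursor@1
After 9 (prev): list=[89, 76, 2, 1] cursor@2
After 10 (insert_before(70)): list=[89, 76, 70, 2, 1] cursor@2

Answer: 7 2 2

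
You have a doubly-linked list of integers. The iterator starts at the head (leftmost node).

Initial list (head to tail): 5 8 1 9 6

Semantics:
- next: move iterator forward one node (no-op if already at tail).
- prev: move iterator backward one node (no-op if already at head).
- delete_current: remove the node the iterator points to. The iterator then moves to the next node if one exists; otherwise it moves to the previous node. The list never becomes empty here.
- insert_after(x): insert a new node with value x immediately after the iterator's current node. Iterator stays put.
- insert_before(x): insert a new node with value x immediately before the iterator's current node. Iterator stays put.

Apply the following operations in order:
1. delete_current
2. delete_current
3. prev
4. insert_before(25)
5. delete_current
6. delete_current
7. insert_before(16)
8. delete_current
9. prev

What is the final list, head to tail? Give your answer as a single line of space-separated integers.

Answer: 25 16

Derivation:
After 1 (delete_current): list=[8, 1, 9, 6] cursor@8
After 2 (delete_current): list=[1, 9, 6] cursor@1
After 3 (prev): list=[1, 9, 6] cursor@1
After 4 (insert_before(25)): list=[25, 1, 9, 6] cursor@1
After 5 (delete_current): list=[25, 9, 6] cursor@9
After 6 (delete_current): list=[25, 6] cursor@6
After 7 (insert_before(16)): list=[25, 16, 6] cursor@6
After 8 (delete_current): list=[25, 16] cursor@16
After 9 (prev): list=[25, 16] cursor@25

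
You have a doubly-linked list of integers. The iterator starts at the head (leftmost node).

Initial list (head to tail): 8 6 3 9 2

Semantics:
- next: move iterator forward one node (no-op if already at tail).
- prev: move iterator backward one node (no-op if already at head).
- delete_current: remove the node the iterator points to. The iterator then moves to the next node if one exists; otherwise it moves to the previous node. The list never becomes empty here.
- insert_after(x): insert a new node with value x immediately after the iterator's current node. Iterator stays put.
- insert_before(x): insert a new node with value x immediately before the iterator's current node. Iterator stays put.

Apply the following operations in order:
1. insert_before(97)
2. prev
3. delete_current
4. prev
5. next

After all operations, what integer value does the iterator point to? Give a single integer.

Answer: 6

Derivation:
After 1 (insert_before(97)): list=[97, 8, 6, 3, 9, 2] cursor@8
After 2 (prev): list=[97, 8, 6, 3, 9, 2] cursor@97
After 3 (delete_current): list=[8, 6, 3, 9, 2] cursor@8
After 4 (prev): list=[8, 6, 3, 9, 2] cursor@8
After 5 (next): list=[8, 6, 3, 9, 2] cursor@6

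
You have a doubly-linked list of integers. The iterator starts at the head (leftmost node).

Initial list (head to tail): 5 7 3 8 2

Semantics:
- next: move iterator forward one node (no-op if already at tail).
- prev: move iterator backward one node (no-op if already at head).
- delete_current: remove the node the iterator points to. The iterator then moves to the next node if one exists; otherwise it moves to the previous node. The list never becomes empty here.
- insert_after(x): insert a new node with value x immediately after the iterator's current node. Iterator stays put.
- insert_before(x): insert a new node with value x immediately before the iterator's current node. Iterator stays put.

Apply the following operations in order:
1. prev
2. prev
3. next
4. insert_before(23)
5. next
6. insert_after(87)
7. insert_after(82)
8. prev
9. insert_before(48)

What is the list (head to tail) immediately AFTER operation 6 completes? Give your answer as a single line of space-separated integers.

Answer: 5 23 7 3 87 8 2

Derivation:
After 1 (prev): list=[5, 7, 3, 8, 2] cursor@5
After 2 (prev): list=[5, 7, 3, 8, 2] cursor@5
After 3 (next): list=[5, 7, 3, 8, 2] cursor@7
After 4 (insert_before(23)): list=[5, 23, 7, 3, 8, 2] cursor@7
After 5 (next): list=[5, 23, 7, 3, 8, 2] cursor@3
After 6 (insert_after(87)): list=[5, 23, 7, 3, 87, 8, 2] cursor@3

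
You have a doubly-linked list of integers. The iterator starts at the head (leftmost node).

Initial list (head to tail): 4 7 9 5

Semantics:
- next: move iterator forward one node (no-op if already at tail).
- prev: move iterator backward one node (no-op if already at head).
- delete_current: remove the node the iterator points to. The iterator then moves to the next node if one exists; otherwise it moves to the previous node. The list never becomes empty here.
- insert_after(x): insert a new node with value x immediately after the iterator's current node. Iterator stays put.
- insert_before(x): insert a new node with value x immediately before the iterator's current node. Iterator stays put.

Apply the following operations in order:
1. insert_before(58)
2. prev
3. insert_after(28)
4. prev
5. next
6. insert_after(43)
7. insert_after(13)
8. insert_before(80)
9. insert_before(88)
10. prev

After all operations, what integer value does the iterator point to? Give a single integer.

After 1 (insert_before(58)): list=[58, 4, 7, 9, 5] cursor@4
After 2 (prev): list=[58, 4, 7, 9, 5] cursor@58
After 3 (insert_after(28)): list=[58, 28, 4, 7, 9, 5] cursor@58
After 4 (prev): list=[58, 28, 4, 7, 9, 5] cursor@58
After 5 (next): list=[58, 28, 4, 7, 9, 5] cursor@28
After 6 (insert_after(43)): list=[58, 28, 43, 4, 7, 9, 5] cursor@28
After 7 (insert_after(13)): list=[58, 28, 13, 43, 4, 7, 9, 5] cursor@28
After 8 (insert_before(80)): list=[58, 80, 28, 13, 43, 4, 7, 9, 5] cursor@28
After 9 (insert_before(88)): list=[58, 80, 88, 28, 13, 43, 4, 7, 9, 5] cursor@28
After 10 (prev): list=[58, 80, 88, 28, 13, 43, 4, 7, 9, 5] cursor@88

Answer: 88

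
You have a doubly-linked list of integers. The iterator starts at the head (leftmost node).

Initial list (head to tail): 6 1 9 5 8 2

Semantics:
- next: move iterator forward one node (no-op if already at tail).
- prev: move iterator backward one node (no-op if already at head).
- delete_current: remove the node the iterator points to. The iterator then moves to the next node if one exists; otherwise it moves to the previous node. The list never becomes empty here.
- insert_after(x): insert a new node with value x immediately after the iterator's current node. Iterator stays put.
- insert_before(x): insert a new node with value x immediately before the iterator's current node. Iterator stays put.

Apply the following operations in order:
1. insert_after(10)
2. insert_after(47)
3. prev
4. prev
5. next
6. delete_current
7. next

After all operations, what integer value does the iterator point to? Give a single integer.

After 1 (insert_after(10)): list=[6, 10, 1, 9, 5, 8, 2] cursor@6
After 2 (insert_after(47)): list=[6, 47, 10, 1, 9, 5, 8, 2] cursor@6
After 3 (prev): list=[6, 47, 10, 1, 9, 5, 8, 2] cursor@6
After 4 (prev): list=[6, 47, 10, 1, 9, 5, 8, 2] cursor@6
After 5 (next): list=[6, 47, 10, 1, 9, 5, 8, 2] cursor@47
After 6 (delete_current): list=[6, 10, 1, 9, 5, 8, 2] cursor@10
After 7 (next): list=[6, 10, 1, 9, 5, 8, 2] cursor@1

Answer: 1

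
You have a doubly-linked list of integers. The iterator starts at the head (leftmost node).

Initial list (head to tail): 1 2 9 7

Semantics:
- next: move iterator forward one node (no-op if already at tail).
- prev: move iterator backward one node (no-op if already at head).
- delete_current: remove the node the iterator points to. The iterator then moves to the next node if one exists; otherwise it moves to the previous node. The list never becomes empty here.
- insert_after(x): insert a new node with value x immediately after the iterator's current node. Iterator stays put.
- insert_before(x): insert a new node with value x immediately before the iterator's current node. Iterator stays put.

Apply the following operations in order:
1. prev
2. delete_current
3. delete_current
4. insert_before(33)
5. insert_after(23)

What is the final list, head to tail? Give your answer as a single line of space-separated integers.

Answer: 33 9 23 7

Derivation:
After 1 (prev): list=[1, 2, 9, 7] cursor@1
After 2 (delete_current): list=[2, 9, 7] cursor@2
After 3 (delete_current): list=[9, 7] cursor@9
After 4 (insert_before(33)): list=[33, 9, 7] cursor@9
After 5 (insert_after(23)): list=[33, 9, 23, 7] cursor@9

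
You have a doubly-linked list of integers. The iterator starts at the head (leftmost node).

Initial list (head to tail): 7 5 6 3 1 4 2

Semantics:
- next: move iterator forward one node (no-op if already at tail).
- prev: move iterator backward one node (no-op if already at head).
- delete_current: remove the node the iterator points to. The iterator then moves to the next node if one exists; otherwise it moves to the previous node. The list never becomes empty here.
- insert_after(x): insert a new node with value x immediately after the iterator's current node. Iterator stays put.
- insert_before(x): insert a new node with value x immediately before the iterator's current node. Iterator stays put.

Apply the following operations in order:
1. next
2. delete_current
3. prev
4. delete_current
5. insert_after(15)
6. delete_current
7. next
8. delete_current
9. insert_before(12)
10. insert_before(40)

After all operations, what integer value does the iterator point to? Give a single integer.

After 1 (next): list=[7, 5, 6, 3, 1, 4, 2] cursor@5
After 2 (delete_current): list=[7, 6, 3, 1, 4, 2] cursor@6
After 3 (prev): list=[7, 6, 3, 1, 4, 2] cursor@7
After 4 (delete_current): list=[6, 3, 1, 4, 2] cursor@6
After 5 (insert_after(15)): list=[6, 15, 3, 1, 4, 2] cursor@6
After 6 (delete_current): list=[15, 3, 1, 4, 2] cursor@15
After 7 (next): list=[15, 3, 1, 4, 2] cursor@3
After 8 (delete_current): list=[15, 1, 4, 2] cursor@1
After 9 (insert_before(12)): list=[15, 12, 1, 4, 2] cursor@1
After 10 (insert_before(40)): list=[15, 12, 40, 1, 4, 2] cursor@1

Answer: 1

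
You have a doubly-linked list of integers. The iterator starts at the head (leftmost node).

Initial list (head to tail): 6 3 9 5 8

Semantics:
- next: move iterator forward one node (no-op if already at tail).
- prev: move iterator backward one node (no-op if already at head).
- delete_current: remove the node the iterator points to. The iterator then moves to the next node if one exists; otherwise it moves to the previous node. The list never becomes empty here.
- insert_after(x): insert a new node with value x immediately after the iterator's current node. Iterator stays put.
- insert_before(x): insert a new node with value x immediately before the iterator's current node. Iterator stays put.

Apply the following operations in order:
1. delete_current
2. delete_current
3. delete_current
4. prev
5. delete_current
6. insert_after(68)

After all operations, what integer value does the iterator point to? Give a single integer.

After 1 (delete_current): list=[3, 9, 5, 8] cursor@3
After 2 (delete_current): list=[9, 5, 8] cursor@9
After 3 (delete_current): list=[5, 8] cursor@5
After 4 (prev): list=[5, 8] cursor@5
After 5 (delete_current): list=[8] cursor@8
After 6 (insert_after(68)): list=[8, 68] cursor@8

Answer: 8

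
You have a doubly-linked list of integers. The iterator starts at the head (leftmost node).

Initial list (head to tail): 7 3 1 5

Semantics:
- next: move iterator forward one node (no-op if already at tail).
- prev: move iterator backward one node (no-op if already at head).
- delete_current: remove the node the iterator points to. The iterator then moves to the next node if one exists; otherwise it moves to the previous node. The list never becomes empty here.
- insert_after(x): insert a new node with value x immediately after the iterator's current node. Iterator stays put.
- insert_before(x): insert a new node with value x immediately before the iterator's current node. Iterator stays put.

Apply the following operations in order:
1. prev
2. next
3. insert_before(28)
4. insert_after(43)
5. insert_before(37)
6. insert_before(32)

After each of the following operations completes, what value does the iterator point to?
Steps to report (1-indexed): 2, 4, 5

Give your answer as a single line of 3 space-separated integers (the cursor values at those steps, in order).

Answer: 3 3 3

Derivation:
After 1 (prev): list=[7, 3, 1, 5] cursor@7
After 2 (next): list=[7, 3, 1, 5] cursor@3
After 3 (insert_before(28)): list=[7, 28, 3, 1, 5] cursor@3
After 4 (insert_after(43)): list=[7, 28, 3, 43, 1, 5] cursor@3
After 5 (insert_before(37)): list=[7, 28, 37, 3, 43, 1, 5] cursor@3
After 6 (insert_before(32)): list=[7, 28, 37, 32, 3, 43, 1, 5] cursor@3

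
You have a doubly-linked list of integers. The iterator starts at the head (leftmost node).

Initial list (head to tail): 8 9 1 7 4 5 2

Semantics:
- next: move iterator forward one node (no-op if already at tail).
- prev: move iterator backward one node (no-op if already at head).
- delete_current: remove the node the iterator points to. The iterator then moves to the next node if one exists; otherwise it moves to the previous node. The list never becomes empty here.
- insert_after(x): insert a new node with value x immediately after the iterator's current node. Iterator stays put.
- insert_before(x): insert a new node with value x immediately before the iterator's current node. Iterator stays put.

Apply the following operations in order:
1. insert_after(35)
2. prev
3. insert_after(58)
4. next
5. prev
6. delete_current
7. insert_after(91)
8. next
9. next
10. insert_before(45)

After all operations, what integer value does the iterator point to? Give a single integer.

Answer: 35

Derivation:
After 1 (insert_after(35)): list=[8, 35, 9, 1, 7, 4, 5, 2] cursor@8
After 2 (prev): list=[8, 35, 9, 1, 7, 4, 5, 2] cursor@8
After 3 (insert_after(58)): list=[8, 58, 35, 9, 1, 7, 4, 5, 2] cursor@8
After 4 (next): list=[8, 58, 35, 9, 1, 7, 4, 5, 2] cursor@58
After 5 (prev): list=[8, 58, 35, 9, 1, 7, 4, 5, 2] cursor@8
After 6 (delete_current): list=[58, 35, 9, 1, 7, 4, 5, 2] cursor@58
After 7 (insert_after(91)): list=[58, 91, 35, 9, 1, 7, 4, 5, 2] cursor@58
After 8 (next): list=[58, 91, 35, 9, 1, 7, 4, 5, 2] cursor@91
After 9 (next): list=[58, 91, 35, 9, 1, 7, 4, 5, 2] cursor@35
After 10 (insert_before(45)): list=[58, 91, 45, 35, 9, 1, 7, 4, 5, 2] cursor@35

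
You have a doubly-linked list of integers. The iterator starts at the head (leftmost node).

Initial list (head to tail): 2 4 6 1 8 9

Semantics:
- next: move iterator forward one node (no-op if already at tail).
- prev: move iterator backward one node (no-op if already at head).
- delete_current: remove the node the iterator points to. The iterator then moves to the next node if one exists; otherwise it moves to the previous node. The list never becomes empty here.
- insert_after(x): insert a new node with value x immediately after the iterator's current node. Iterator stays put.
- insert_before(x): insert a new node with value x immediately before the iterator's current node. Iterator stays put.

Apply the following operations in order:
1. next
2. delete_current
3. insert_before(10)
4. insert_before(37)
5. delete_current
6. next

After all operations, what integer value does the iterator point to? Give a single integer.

After 1 (next): list=[2, 4, 6, 1, 8, 9] cursor@4
After 2 (delete_current): list=[2, 6, 1, 8, 9] cursor@6
After 3 (insert_before(10)): list=[2, 10, 6, 1, 8, 9] cursor@6
After 4 (insert_before(37)): list=[2, 10, 37, 6, 1, 8, 9] cursor@6
After 5 (delete_current): list=[2, 10, 37, 1, 8, 9] cursor@1
After 6 (next): list=[2, 10, 37, 1, 8, 9] cursor@8

Answer: 8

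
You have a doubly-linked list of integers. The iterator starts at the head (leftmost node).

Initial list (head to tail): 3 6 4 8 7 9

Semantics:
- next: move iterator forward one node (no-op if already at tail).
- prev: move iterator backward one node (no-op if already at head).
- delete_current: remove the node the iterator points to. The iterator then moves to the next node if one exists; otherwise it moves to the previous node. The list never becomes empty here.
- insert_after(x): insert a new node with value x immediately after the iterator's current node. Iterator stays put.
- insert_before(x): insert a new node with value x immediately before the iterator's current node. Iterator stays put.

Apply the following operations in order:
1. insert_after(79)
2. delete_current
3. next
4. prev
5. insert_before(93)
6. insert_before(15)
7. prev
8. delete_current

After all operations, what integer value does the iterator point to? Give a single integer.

After 1 (insert_after(79)): list=[3, 79, 6, 4, 8, 7, 9] cursor@3
After 2 (delete_current): list=[79, 6, 4, 8, 7, 9] cursor@79
After 3 (next): list=[79, 6, 4, 8, 7, 9] cursor@6
After 4 (prev): list=[79, 6, 4, 8, 7, 9] cursor@79
After 5 (insert_before(93)): list=[93, 79, 6, 4, 8, 7, 9] cursor@79
After 6 (insert_before(15)): list=[93, 15, 79, 6, 4, 8, 7, 9] cursor@79
After 7 (prev): list=[93, 15, 79, 6, 4, 8, 7, 9] cursor@15
After 8 (delete_current): list=[93, 79, 6, 4, 8, 7, 9] cursor@79

Answer: 79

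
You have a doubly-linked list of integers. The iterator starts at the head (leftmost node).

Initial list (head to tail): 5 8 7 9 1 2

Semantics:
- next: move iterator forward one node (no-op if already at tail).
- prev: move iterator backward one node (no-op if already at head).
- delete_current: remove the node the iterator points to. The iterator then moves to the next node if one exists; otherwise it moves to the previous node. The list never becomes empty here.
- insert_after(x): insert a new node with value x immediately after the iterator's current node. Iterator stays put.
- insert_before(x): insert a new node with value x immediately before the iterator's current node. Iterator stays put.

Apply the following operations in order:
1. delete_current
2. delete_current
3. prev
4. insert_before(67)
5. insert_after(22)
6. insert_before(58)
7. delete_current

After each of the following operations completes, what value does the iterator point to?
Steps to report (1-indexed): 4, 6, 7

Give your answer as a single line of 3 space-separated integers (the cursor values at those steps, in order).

Answer: 7 7 22

Derivation:
After 1 (delete_current): list=[8, 7, 9, 1, 2] cursor@8
After 2 (delete_current): list=[7, 9, 1, 2] cursor@7
After 3 (prev): list=[7, 9, 1, 2] cursor@7
After 4 (insert_before(67)): list=[67, 7, 9, 1, 2] cursor@7
After 5 (insert_after(22)): list=[67, 7, 22, 9, 1, 2] cursor@7
After 6 (insert_before(58)): list=[67, 58, 7, 22, 9, 1, 2] cursor@7
After 7 (delete_current): list=[67, 58, 22, 9, 1, 2] cursor@22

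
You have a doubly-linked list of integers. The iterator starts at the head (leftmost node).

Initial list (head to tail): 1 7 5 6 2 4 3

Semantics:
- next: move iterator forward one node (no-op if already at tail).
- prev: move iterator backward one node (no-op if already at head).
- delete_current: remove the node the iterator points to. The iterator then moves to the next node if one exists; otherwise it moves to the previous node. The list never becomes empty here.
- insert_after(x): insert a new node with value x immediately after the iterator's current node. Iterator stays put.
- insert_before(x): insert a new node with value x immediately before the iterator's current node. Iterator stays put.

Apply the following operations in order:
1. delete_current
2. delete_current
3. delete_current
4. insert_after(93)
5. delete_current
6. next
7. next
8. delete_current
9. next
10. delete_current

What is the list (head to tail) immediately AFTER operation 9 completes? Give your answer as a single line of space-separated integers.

Answer: 93 2 3

Derivation:
After 1 (delete_current): list=[7, 5, 6, 2, 4, 3] cursor@7
After 2 (delete_current): list=[5, 6, 2, 4, 3] cursor@5
After 3 (delete_current): list=[6, 2, 4, 3] cursor@6
After 4 (insert_after(93)): list=[6, 93, 2, 4, 3] cursor@6
After 5 (delete_current): list=[93, 2, 4, 3] cursor@93
After 6 (next): list=[93, 2, 4, 3] cursor@2
After 7 (next): list=[93, 2, 4, 3] cursor@4
After 8 (delete_current): list=[93, 2, 3] cursor@3
After 9 (next): list=[93, 2, 3] cursor@3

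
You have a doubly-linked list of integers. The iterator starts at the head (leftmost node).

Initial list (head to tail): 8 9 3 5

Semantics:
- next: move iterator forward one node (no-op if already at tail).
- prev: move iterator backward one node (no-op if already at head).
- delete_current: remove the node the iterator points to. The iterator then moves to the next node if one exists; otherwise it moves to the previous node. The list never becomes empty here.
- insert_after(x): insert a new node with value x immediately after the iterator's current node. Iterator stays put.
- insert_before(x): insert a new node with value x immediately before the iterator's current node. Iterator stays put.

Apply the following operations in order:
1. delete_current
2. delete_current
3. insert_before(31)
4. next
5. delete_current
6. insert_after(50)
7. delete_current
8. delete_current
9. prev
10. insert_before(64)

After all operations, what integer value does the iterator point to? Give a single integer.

After 1 (delete_current): list=[9, 3, 5] cursor@9
After 2 (delete_current): list=[3, 5] cursor@3
After 3 (insert_before(31)): list=[31, 3, 5] cursor@3
After 4 (next): list=[31, 3, 5] cursor@5
After 5 (delete_current): list=[31, 3] cursor@3
After 6 (insert_after(50)): list=[31, 3, 50] cursor@3
After 7 (delete_current): list=[31, 50] cursor@50
After 8 (delete_current): list=[31] cursor@31
After 9 (prev): list=[31] cursor@31
After 10 (insert_before(64)): list=[64, 31] cursor@31

Answer: 31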